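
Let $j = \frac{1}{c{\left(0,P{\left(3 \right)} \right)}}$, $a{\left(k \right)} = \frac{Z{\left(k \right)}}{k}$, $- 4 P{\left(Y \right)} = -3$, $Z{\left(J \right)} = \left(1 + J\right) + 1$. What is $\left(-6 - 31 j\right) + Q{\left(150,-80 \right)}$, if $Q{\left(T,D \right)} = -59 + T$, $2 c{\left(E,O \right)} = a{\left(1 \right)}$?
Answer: $\frac{193}{3} \approx 64.333$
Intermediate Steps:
$Z{\left(J \right)} = 2 + J$
$P{\left(Y \right)} = \frac{3}{4}$ ($P{\left(Y \right)} = \left(- \frac{1}{4}\right) \left(-3\right) = \frac{3}{4}$)
$a{\left(k \right)} = \frac{2 + k}{k}$
$c{\left(E,O \right)} = \frac{3}{2}$ ($c{\left(E,O \right)} = \frac{1^{-1} \left(2 + 1\right)}{2} = \frac{1 \cdot 3}{2} = \frac{1}{2} \cdot 3 = \frac{3}{2}$)
$j = \frac{2}{3}$ ($j = \frac{1}{\frac{3}{2}} = \frac{2}{3} \approx 0.66667$)
$\left(-6 - 31 j\right) + Q{\left(150,-80 \right)} = \left(-6 - \frac{62}{3}\right) + \left(-59 + 150\right) = \left(-6 - \frac{62}{3}\right) + 91 = - \frac{80}{3} + 91 = \frac{193}{3}$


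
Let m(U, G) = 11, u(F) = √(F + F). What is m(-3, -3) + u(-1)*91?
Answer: 11 + 91*I*√2 ≈ 11.0 + 128.69*I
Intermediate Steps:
u(F) = √2*√F (u(F) = √(2*F) = √2*√F)
m(-3, -3) + u(-1)*91 = 11 + (√2*√(-1))*91 = 11 + (√2*I)*91 = 11 + (I*√2)*91 = 11 + 91*I*√2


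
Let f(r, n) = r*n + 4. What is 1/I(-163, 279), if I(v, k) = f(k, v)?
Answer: -1/45473 ≈ -2.1991e-5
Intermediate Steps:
f(r, n) = 4 + n*r (f(r, n) = n*r + 4 = 4 + n*r)
I(v, k) = 4 + k*v (I(v, k) = 4 + v*k = 4 + k*v)
1/I(-163, 279) = 1/(4 + 279*(-163)) = 1/(4 - 45477) = 1/(-45473) = -1/45473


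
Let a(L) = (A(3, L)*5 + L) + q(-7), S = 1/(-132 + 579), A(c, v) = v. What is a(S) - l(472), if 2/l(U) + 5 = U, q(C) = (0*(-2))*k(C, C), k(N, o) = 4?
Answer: 636/69583 ≈ 0.0091402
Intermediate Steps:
S = 1/447 ≈ 0.0022371
q(C) = 0 (q(C) = (0*(-2))*4 = 0*4 = 0)
l(U) = 2/(-5 + U)
a(L) = 6*L (a(L) = (L*5 + L) + 0 = (5*L + L) + 0 = 6*L + 0 = 6*L)
a(S) - l(472) = 6*(1/447) - 2/(-5 + 472) = 2/149 - 2/467 = 636/69583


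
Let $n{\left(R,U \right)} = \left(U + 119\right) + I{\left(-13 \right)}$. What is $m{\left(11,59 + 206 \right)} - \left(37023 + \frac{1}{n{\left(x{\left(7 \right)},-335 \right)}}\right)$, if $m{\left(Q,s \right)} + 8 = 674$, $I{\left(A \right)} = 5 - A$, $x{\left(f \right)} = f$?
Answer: $- \frac{7198685}{198} \approx -36357.0$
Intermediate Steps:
$m{\left(Q,s \right)} = 666$ ($m{\left(Q,s \right)} = -8 + 674 = 666$)
$n{\left(R,U \right)} = 137 + U$ ($n{\left(R,U \right)} = \left(U + 119\right) + \left(5 - -13\right) = \left(119 + U\right) + \left(5 + 13\right) = \left(119 + U\right) + 18 = 137 + U$)
$m{\left(11,59 + 206 \right)} - \left(37023 + \frac{1}{n{\left(x{\left(7 \right)},-335 \right)}}\right) = 666 - \left(37023 + \frac{1}{137 - 335}\right) = 666 - \frac{7330553}{198} = - \frac{7198685}{198}$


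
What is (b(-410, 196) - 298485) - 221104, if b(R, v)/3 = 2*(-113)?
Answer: -520267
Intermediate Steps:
b(R, v) = -678 (b(R, v) = 3*(2*(-113)) = 3*(-226) = -678)
(b(-410, 196) - 298485) - 221104 = (-678 - 298485) - 221104 = -299163 - 221104 = -520267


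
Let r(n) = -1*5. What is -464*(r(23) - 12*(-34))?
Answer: -186992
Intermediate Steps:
r(n) = -5
-464*(r(23) - 12*(-34)) = -464*(-5 - 12*(-34)) = -464*(-5 - 1*(-408)) = -464*(-5 + 408) = -464*403 = -186992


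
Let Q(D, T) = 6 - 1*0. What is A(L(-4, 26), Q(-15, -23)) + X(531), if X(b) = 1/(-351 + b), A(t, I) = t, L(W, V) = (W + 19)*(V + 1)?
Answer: 72901/180 ≈ 405.01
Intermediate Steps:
L(W, V) = (1 + V)*(19 + W) (L(W, V) = (19 + W)*(1 + V) = (1 + V)*(19 + W))
Q(D, T) = 6 (Q(D, T) = 6 + 0 = 6)
A(L(-4, 26), Q(-15, -23)) + X(531) = (19 - 4 + 19*26 + 26*(-4)) + 1/(-351 + 531) = (19 - 4 + 494 - 104) + 1/180 = 405 + 1/180 = 72901/180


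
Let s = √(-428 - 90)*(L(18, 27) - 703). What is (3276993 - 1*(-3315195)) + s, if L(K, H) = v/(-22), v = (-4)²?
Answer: 6592188 - 7741*I*√518/11 ≈ 6.5922e+6 - 16017.0*I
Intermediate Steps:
v = 16
L(K, H) = -8/11 (L(K, H) = 16/(-22) = 16*(-1/22) = -8/11)
s = -7741*I*√518/11 (s = √(-428 - 90)*(-8/11 - 703) = √(-518)*(-7741/11) = (I*√518)*(-7741/11) = -7741*I*√518/11 ≈ -16017.0*I)
(3276993 - 1*(-3315195)) + s = (3276993 - 1*(-3315195)) - 7741*I*√518/11 = (3276993 + 3315195) - 7741*I*√518/11 = 6592188 - 7741*I*√518/11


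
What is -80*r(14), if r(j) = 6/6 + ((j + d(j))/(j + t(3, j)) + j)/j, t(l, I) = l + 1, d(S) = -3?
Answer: -10300/63 ≈ -163.49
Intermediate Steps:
t(l, I) = 1 + l
r(j) = 1 + (j + (-3 + j)/(4 + j))/j (r(j) = 6/6 + ((j - 3)/(j + (1 + 3)) + j)/j = 6*(1/6) + ((-3 + j)/(j + 4) + j)/j = 1 + ((-3 + j)/(4 + j) + j)/j = 1 + (j + (-3 + j)/(4 + j))/j)
-80*r(14) = -80*(-3 + 2*14**2 + 9*14)/(14*(4 + 14)) = -40*(-3 + 2*196 + 126)/(7*18) = -40*(-3 + 392 + 126)/(7*18) = -40*515/(7*18) = -80*515/252 = -10300/63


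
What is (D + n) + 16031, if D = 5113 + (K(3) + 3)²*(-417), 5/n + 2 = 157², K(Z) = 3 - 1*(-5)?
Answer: -722477506/24647 ≈ -29313.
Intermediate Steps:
K(Z) = 8 (K(Z) = 3 + 5 = 8)
n = 5/24647 (n = 5/(-2 + 157²) = 5/(-2 + 24649) = 5/24647 ≈ 0.00020286)
D = -45344 (D = 5113 + (8 + 3)²*(-417) = 5113 + 11²*(-417) = 5113 + 121*(-417) = 5113 - 50457 = -45344)
(D + n) + 16031 = (-45344 + 5/24647) + 16031 = -1117593563/24647 + 16031 = -722477506/24647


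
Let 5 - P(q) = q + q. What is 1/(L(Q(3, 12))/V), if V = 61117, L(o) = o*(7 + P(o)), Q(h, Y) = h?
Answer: 61117/18 ≈ 3395.4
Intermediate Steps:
P(q) = 5 - 2*q (P(q) = 5 - (q + q) = 5 - 2*q)
L(o) = o*(12 - 2*o) (L(o) = o*(7 + (5 - 2*o)) = o*(12 - 2*o))
1/(L(Q(3, 12))/V) = 1/((2*3*(6 - 1*3))/61117) = 1/((2*3*(6 - 3))*(1/61117)) = 1/((2*3*3)*(1/61117)) = 1/(18*(1/61117)) = 1/(18/61117) = 61117/18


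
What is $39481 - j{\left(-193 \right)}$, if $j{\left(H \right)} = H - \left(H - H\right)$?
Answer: $39674$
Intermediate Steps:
$j{\left(H \right)} = H$ ($j{\left(H \right)} = H - 0 = H + 0 = H$)
$39481 - j{\left(-193 \right)} = 39481 - -193 = 39481 + 193 = 39674$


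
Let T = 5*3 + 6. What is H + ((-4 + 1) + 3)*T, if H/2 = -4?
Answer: -8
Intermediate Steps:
H = -8 (H = 2*(-4) = -8)
T = 21 (T = 15 + 6 = 21)
H + ((-4 + 1) + 3)*T = -8 + ((-4 + 1) + 3)*21 = -8 + (-3 + 3)*21 = -8 + 0*21 = -8 + 0 = -8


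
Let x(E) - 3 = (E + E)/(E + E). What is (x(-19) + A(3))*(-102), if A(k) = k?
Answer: -714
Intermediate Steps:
x(E) = 4 (x(E) = 3 + (E + E)/(E + E) = 3 + (2*E)/((2*E)) = 3 + (2*E)*(1/(2*E)) = 3 + 1 = 4)
(x(-19) + A(3))*(-102) = (4 + 3)*(-102) = 7*(-102) = -714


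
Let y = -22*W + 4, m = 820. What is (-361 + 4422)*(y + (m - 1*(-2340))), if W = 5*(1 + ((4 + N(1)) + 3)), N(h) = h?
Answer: 8828614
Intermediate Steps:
W = 45 (W = 5*(1 + ((4 + 1) + 3)) = 5*(1 + (5 + 3)) = 5*(1 + 8) = 5*9 = 45)
y = -986 (y = -22*45 + 4 = -990 + 4 = -986)
(-361 + 4422)*(y + (m - 1*(-2340))) = (-361 + 4422)*(-986 + (820 - 1*(-2340))) = 4061*(-986 + (820 + 2340)) = 4061*(-986 + 3160) = 4061*2174 = 8828614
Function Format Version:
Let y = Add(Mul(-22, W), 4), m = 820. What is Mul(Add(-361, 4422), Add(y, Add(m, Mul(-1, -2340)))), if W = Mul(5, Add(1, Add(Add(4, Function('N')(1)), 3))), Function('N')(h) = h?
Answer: 8828614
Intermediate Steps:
W = 45 (W = Mul(5, Add(1, Add(Add(4, 1), 3))) = Mul(5, Add(1, Add(5, 3))) = Mul(5, Add(1, 8)) = Mul(5, 9) = 45)
y = -986 (y = Add(Mul(-22, 45), 4) = Add(-990, 4) = -986)
Mul(Add(-361, 4422), Add(y, Add(m, Mul(-1, -2340)))) = Mul(Add(-361, 4422), Add(-986, Add(820, Mul(-1, -2340)))) = Mul(4061, Add(-986, Add(820, 2340))) = Mul(4061, Add(-986, 3160)) = Mul(4061, 2174) = 8828614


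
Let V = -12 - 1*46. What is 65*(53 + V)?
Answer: -325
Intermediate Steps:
V = -58 (V = -12 - 46 = -58)
65*(53 + V) = 65*(53 - 58) = 65*(-5) = -325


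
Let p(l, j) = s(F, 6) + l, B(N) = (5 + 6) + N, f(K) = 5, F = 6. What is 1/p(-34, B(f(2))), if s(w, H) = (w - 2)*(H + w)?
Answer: 1/14 ≈ 0.071429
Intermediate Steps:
s(w, H) = (-2 + w)*(H + w)
B(N) = 11 + N
p(l, j) = 48 + l (p(l, j) = (6**2 - 2*6 - 2*6 + 6*6) + l = (36 - 12 - 12 + 36) + l = 48 + l)
1/p(-34, B(f(2))) = 1/(48 - 34) = 1/14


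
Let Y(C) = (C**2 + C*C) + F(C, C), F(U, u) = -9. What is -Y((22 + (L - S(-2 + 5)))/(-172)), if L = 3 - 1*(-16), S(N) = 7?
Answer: 32993/3698 ≈ 8.9218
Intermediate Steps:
L = 19 (L = 3 + 16 = 19)
Y(C) = -9 + 2*C**2 (Y(C) = (C**2 + C*C) - 9 = (C**2 + C**2) - 9 = 2*C**2 - 9 = -9 + 2*C**2)
-Y((22 + (L - S(-2 + 5)))/(-172)) = -(-9 + 2*((22 + (19 - 1*7))/(-172))**2) = -(-9 + 2*((22 + (19 - 7))*(-1/172))**2) = -(-9 + 2*((22 + 12)*(-1/172))**2) = -(-9 + 2*(34*(-1/172))**2) = -(-9 + 2*(-17/86)**2) = -(-9 + 2*(289/7396)) = -(-9 + 289/3698) = -1*(-32993/3698) = 32993/3698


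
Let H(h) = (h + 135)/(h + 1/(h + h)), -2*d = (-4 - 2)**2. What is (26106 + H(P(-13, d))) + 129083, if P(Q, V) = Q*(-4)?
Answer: 839436749/5409 ≈ 1.5519e+5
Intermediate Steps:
d = -18 (d = -(-4 - 2)**2/2 = -1/2*(-6)**2 = -1/2*36 = -18)
P(Q, V) = -4*Q
H(h) = (135 + h)/(h + 1/(2*h))
(26106 + H(P(-13, d))) + 129083 = (26106 + 2*(-4*(-13))*(135 - 4*(-13))/(1 + 2*(-4*(-13))**2)) + 129083 = (26106 + 2*52*(135 + 52)/(1 + 2*52**2)) + 129083 = (26106 + 2*52*187/(1 + 2*2704)) + 129083 = (26106 + 2*52*187/(1 + 5408)) + 129083 = (26106 + 2*52*187/5409) + 129083 = (26106 + 2*52*(1/5409)*187) + 129083 = (26106 + 19448/5409) + 129083 = 141226802/5409 + 129083 = 839436749/5409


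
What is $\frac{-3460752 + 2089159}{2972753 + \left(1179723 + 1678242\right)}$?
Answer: $- \frac{1371593}{5830718} \approx -0.23524$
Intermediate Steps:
$\frac{-3460752 + 2089159}{2972753 + \left(1179723 + 1678242\right)} = - \frac{1371593}{2972753 + 2857965} = - \frac{1371593}{5830718}$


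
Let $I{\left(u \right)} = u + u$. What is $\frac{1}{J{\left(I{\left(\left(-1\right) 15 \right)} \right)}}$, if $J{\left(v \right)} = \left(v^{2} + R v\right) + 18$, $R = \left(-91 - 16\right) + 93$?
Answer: $\frac{1}{1338} \approx 0.00074738$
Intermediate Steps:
$R = -14$ ($R = -107 + 93 = -14$)
$I{\left(u \right)} = 2 u$
$J{\left(v \right)} = 18 + v^{2} - 14 v$ ($J{\left(v \right)} = \left(v^{2} - 14 v\right) + 18 = 18 + v^{2} - 14 v$)
$\frac{1}{J{\left(I{\left(\left(-1\right) 15 \right)} \right)}} = \frac{1}{18 + \left(2 \left(\left(-1\right) 15\right)\right)^{2} - 14 \cdot 2 \left(\left(-1\right) 15\right)} = \frac{1}{18 + \left(2 \left(-15\right)\right)^{2} - 14 \cdot 2 \left(-15\right)} = \frac{1}{18 + \left(-30\right)^{2} - -420} = \frac{1}{18 + 900 + 420} = \frac{1}{1338}$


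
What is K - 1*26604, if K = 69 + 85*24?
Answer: -24495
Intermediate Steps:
K = 2109 (K = 69 + 2040 = 2109)
K - 1*26604 = 2109 - 1*26604 = 2109 - 26604 = -24495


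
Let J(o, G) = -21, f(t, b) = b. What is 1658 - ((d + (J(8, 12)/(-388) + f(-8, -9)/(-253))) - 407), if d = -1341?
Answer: 334337779/98164 ≈ 3405.9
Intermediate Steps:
1658 - ((d + (J(8, 12)/(-388) + f(-8, -9)/(-253))) - 407) = 1658 - ((-1341 + (-21/(-388) - 9/(-253))) - 407) = 1658 - ((-1341 + (-21*(-1/388) - 9*(-1/253))) - 407) = 1658 - ((-1341 + (21/388 + 9/253)) - 407) = 1658 - ((-1341 + 8805/98164) - 407) = 1658 - (-131629119/98164 - 407) = 1658 - 1*(-171581867/98164) = 1658 + 171581867/98164 = 334337779/98164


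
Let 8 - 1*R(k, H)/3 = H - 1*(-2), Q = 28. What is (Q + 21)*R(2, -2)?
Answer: 1176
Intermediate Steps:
R(k, H) = 18 - 3*H (R(k, H) = 24 - 3*(H - 1*(-2)) = 24 - 3*(H + 2) = 24 - 3*(2 + H) = 24 + (-6 - 3*H) = 18 - 3*H)
(Q + 21)*R(2, -2) = (28 + 21)*(18 - 3*(-2)) = 49*(18 + 6) = 49*24 = 1176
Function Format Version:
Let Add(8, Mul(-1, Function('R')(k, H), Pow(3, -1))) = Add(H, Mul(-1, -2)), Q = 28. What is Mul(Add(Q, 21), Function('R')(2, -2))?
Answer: 1176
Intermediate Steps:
Function('R')(k, H) = Add(18, Mul(-3, H)) (Function('R')(k, H) = Add(24, Mul(-3, Add(H, Mul(-1, -2)))) = Add(24, Mul(-3, Add(H, 2))) = Add(24, Mul(-3, Add(2, H))) = Add(24, Add(-6, Mul(-3, H))) = Add(18, Mul(-3, H)))
Mul(Add(Q, 21), Function('R')(2, -2)) = Mul(Add(28, 21), Add(18, Mul(-3, -2))) = Mul(49, Add(18, 6)) = Mul(49, 24) = 1176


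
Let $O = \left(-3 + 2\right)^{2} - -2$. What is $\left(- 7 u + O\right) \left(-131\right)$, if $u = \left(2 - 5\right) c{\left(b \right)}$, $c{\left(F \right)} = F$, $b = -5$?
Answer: $13362$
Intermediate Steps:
$O = 3$ ($O = \left(-1\right)^{2} + 2 = 1 + 2 = 3$)
$u = 15$ ($u = \left(2 - 5\right) \left(-5\right) = \left(-3\right) \left(-5\right) = 15$)
$\left(- 7 u + O\right) \left(-131\right) = \left(\left(-7\right) 15 + 3\right) \left(-131\right) = \left(-105 + 3\right) \left(-131\right) = \left(-102\right) \left(-131\right) = 13362$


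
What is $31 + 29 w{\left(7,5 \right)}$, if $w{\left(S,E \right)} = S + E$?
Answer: $379$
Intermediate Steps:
$w{\left(S,E \right)} = E + S$
$31 + 29 w{\left(7,5 \right)} = 31 + 29 \left(5 + 7\right) = 31 + 29 \cdot 12 = 31 + 348 = 379$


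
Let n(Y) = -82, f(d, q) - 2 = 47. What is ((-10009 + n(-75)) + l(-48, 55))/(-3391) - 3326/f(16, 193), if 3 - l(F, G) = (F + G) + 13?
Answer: -10783174/166159 ≈ -64.897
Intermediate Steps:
f(d, q) = 49 (f(d, q) = 2 + 47 = 49)
l(F, G) = -10 - F - G (l(F, G) = 3 - ((F + G) + 13) = 3 - (13 + F + G) = 3 + (-13 - F - G) = -10 - F - G)
((-10009 + n(-75)) + l(-48, 55))/(-3391) - 3326/f(16, 193) = ((-10009 - 82) + (-10 - 1*(-48) - 1*55))/(-3391) - 3326/49 = (-10091 + (-10 + 48 - 55))*(-1/3391) - 3326*1/49 = (-10091 - 17)*(-1/3391) - 3326/49 = -10108*(-1/3391) - 3326/49 = 10108/3391 - 3326/49 = -10783174/166159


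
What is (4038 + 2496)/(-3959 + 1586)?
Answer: -2178/791 ≈ -2.7535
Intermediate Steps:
(4038 + 2496)/(-3959 + 1586) = 6534/(-2373) = 6534*(-1/2373) = -2178/791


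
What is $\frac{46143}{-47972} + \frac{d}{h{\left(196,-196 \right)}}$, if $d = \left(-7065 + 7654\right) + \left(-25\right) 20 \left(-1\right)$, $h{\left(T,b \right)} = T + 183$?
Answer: $\frac{34753311}{18181388} \approx 1.9115$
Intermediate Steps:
$h{\left(T,b \right)} = 183 + T$
$d = 1089$ ($d = 589 - -500 = 589 + 500 = 1089$)
$\frac{46143}{-47972} + \frac{d}{h{\left(196,-196 \right)}} = \frac{46143}{-47972} + \frac{1089}{183 + 196} = 46143 \left(- \frac{1}{47972}\right) + \frac{1089}{379} = - \frac{46143}{47972} + 1089 \cdot \frac{1}{379} = - \frac{46143}{47972} + \frac{1089}{379} = \frac{34753311}{18181388}$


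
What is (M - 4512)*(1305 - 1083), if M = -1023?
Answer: -1228770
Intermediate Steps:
(M - 4512)*(1305 - 1083) = (-1023 - 4512)*(1305 - 1083) = -5535*222 = -1228770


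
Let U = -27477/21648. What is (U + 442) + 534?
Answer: 7033657/7216 ≈ 974.73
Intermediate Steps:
U = -9159/7216 (U = -27477*1/21648 = -9159/7216 ≈ -1.2693)
(U + 442) + 534 = (-9159/7216 + 442) + 534 = 3180313/7216 + 534 = 7033657/7216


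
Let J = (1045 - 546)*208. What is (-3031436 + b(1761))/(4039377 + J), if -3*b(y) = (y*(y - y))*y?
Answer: -3031436/4143169 ≈ -0.73167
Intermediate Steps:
b(y) = 0 (b(y) = -y*(y - y)*y/3 = -y*0*y/3 = -0*y = -1/3*0 = 0)
J = 103792 (J = 499*208 = 103792)
(-3031436 + b(1761))/(4039377 + J) = (-3031436 + 0)/(4039377 + 103792) = -3031436/4143169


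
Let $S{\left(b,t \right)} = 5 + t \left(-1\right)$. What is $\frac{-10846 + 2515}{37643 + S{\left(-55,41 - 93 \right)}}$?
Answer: $- \frac{8331}{37700} \approx -0.22098$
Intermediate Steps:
$S{\left(b,t \right)} = 5 - t$
$\frac{-10846 + 2515}{37643 + S{\left(-55,41 - 93 \right)}} = \frac{-10846 + 2515}{37643 + \left(5 - \left(41 - 93\right)\right)} = - \frac{8331}{37643 + \left(5 - -52\right)} = - \frac{8331}{37643 + \left(5 + 52\right)} = - \frac{8331}{37643 + 57} = - \frac{8331}{37700}$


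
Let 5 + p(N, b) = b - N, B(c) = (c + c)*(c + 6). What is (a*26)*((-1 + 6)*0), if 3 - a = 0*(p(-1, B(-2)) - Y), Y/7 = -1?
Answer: 0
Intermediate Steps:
B(c) = 2*c*(6 + c) (B(c) = (2*c)*(6 + c) = 2*c*(6 + c))
p(N, b) = -5 + b - N (p(N, b) = -5 + (b - N) = -5 + b - N)
Y = -7 (Y = 7*(-1) = -7)
a = 3 (a = 3 - 0*((-5 + 2*(-2)*(6 - 2) - 1*(-1)) - 1*(-7)) = 3 - 0*((-5 + 2*(-2)*4 + 1) + 7) = 3 - 0*((-5 - 16 + 1) + 7) = 3 - 0*(-20 + 7) = 3 - 0*(-13) = 3 - 1*0 = 3 + 0 = 3)
(a*26)*((-1 + 6)*0) = (3*26)*((-1 + 6)*0) = 78*(5*0) = 78*0 = 0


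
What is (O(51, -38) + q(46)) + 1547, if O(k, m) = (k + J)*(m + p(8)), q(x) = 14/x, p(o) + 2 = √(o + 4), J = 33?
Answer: -41692/23 + 168*√3 ≈ -1521.7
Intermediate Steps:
p(o) = -2 + √(4 + o) (p(o) = -2 + √(o + 4) = -2 + √(4 + o))
O(k, m) = (33 + k)*(-2 + m + 2*√3) (O(k, m) = (k + 33)*(m + (-2 + √(4 + 8))) = (33 + k)*(m + (-2 + √12)) = (33 + k)*(m + (-2 + 2*√3)) = (33 + k)*(-2 + m + 2*√3))
(O(51, -38) + q(46)) + 1547 = ((-66 + 33*(-38) + 66*√3 + 51*(-38) - 2*51*(1 - √3)) + 14/46) + 1547 = ((-66 - 1254 + 66*√3 - 1938 + (-102 + 102*√3)) + 14*(1/46)) + 1547 = ((-3360 + 168*√3) + 7/23) + 1547 = (-77273/23 + 168*√3) + 1547 = -41692/23 + 168*√3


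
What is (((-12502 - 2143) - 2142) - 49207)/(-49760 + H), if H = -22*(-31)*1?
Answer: 32997/24539 ≈ 1.3447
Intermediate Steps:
H = 682 (H = 682*1 = 682)
(((-12502 - 2143) - 2142) - 49207)/(-49760 + H) = (((-12502 - 2143) - 2142) - 49207)/(-49760 + 682) = ((-14645 - 2142) - 49207)/(-49078) = (-16787 - 49207)*(-1/49078) = -65994*(-1/49078) = 32997/24539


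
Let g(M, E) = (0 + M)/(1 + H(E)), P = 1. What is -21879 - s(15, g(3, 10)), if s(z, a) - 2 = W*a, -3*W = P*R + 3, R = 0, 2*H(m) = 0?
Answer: -21878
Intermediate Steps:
H(m) = 0 (H(m) = (½)*0 = 0)
g(M, E) = M (g(M, E) = (0 + M)/(1 + 0) = M/1 = M*1 = M)
W = -1 (W = -(1*0 + 3)/3 = -(0 + 3)/3 = -⅓*3 = -1)
s(z, a) = 2 - a
-21879 - s(15, g(3, 10)) = -21879 - (2 - 1*3) = -21879 - (2 - 3) = -21879 - 1*(-1) = -21879 + 1 = -21878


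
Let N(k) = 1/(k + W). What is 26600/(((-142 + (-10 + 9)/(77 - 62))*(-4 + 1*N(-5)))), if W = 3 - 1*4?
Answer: 95760/2131 ≈ 44.937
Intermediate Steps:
W = -1 (W = 3 - 4 = -1)
N(k) = 1/(-1 + k) (N(k) = 1/(k - 1) = 1/(-1 + k))
26600/(((-142 + (-10 + 9)/(77 - 62))*(-4 + 1*N(-5)))) = 26600/(((-142 + (-10 + 9)/(77 - 62))*(-4 + 1/(-1 - 5)))) = 26600/(((-142 - 1/15)*(-4 + 1/(-6)))) = 26600/(((-142 - 1*1/15)*(-4 + 1*(-1/6)))) = 26600/(((-142 - 1/15)*(-4 - 1/6))) = 26600/((-2131/15*(-25/6))) = 26600/(10655/18) = 26600*(18/10655) = 95760/2131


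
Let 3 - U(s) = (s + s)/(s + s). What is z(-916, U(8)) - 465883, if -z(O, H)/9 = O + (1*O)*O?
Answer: -8009143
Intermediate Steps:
U(s) = 2 (U(s) = 3 - (s + s)/(s + s) = 3 - 2*s/(2*s) = 3 - 2*s*1/(2*s) = 3 - 1*1 = 3 - 1 = 2)
z(O, H) = -9*O - 9*O**2 (z(O, H) = -9*(O + (1*O)*O) = -9*(O + O*O) = -9*(O + O**2) = -9*O - 9*O**2)
z(-916, U(8)) - 465883 = -9*(-916)*(1 - 916) - 465883 = -9*(-916)*(-915) - 465883 = -7543260 - 465883 = -8009143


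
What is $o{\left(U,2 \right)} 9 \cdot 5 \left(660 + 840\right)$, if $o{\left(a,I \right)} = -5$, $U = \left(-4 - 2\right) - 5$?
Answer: $-337500$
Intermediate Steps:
$U = -11$ ($U = -6 - 5 = -11$)
$o{\left(U,2 \right)} 9 \cdot 5 \left(660 + 840\right) = \left(-5\right) 9 \cdot 5 \left(660 + 840\right) = \left(-45\right) 5 \cdot 1500 = \left(-225\right) 1500 = -337500$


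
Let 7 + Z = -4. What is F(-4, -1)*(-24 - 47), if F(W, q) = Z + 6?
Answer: 355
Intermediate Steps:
Z = -11 (Z = -7 - 4 = -11)
F(W, q) = -5 (F(W, q) = -11 + 6 = -5)
F(-4, -1)*(-24 - 47) = -5*(-24 - 47) = -5*(-71) = 355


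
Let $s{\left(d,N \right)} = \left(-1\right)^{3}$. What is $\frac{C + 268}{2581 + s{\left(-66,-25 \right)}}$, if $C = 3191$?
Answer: $\frac{1153}{860} \approx 1.3407$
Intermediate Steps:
$s{\left(d,N \right)} = -1$
$\frac{C + 268}{2581 + s{\left(-66,-25 \right)}} = \frac{3191 + 268}{2581 - 1} = \frac{3459}{2580} = 3459 \cdot \frac{1}{2580} = \frac{1153}{860}$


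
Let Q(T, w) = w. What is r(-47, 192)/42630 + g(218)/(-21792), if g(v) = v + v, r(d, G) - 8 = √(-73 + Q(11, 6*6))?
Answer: -255727/12902680 + I*√37/42630 ≈ -0.01982 + 0.00014269*I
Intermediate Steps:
r(d, G) = 8 + I*√37 (r(d, G) = 8 + √(-73 + 6*6) = 8 + √(-73 + 36) = 8 + √(-37) = 8 + I*√37)
g(v) = 2*v
r(-47, 192)/42630 + g(218)/(-21792) = (8 + I*√37)/42630 + (2*218)/(-21792) = (8 + I*√37)*(1/42630) + 436*(-1/21792) = (4/21315 + I*√37/42630) - 109/5448 = -255727/12902680 + I*√37/42630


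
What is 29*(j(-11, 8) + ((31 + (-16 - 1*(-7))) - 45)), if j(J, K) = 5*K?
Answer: 493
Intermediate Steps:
29*(j(-11, 8) + ((31 + (-16 - 1*(-7))) - 45)) = 29*(5*8 + ((31 + (-16 - 1*(-7))) - 45)) = 29*(40 + ((31 + (-16 + 7)) - 45)) = 29*(40 + ((31 - 9) - 45)) = 29*(40 + (22 - 45)) = 29*(40 - 23) = 29*17 = 493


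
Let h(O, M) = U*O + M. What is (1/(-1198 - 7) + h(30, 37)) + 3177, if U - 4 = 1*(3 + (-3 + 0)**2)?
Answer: 4451269/1205 ≈ 3694.0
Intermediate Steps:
U = 16 (U = 4 + 1*(3 + (-3 + 0)**2) = 4 + 1*(3 + (-3)**2) = 4 + 1*(3 + 9) = 4 + 1*12 = 4 + 12 = 16)
h(O, M) = M + 16*O (h(O, M) = 16*O + M = M + 16*O)
(1/(-1198 - 7) + h(30, 37)) + 3177 = (1/(-1198 - 7) + (37 + 16*30)) + 3177 = (1/(-1205) + (37 + 480)) + 3177 = (-1/1205 + 517) + 3177 = 622984/1205 + 3177 = 4451269/1205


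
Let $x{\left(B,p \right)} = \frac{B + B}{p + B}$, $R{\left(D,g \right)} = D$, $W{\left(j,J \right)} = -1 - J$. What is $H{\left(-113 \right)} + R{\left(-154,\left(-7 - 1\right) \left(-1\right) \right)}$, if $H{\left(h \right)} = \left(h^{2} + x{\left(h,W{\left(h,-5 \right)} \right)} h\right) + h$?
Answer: $\frac{1337180}{109} \approx 12268.0$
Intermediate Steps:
$x{\left(B,p \right)} = \frac{2 B}{B + p}$
$H{\left(h \right)} = h + h^{2} + \frac{2 h^{2}}{4 + h}$ ($H{\left(h \right)} = \left(h^{2} + \frac{2 h}{h - -4} h\right) + h = \left(h^{2} + \frac{2 h}{h + \left(-1 + 5\right)} h\right) + h = \left(h^{2} + \frac{2 h}{h + 4} h\right) + h = \left(h^{2} + \frac{2 h}{4 + h} h\right) + h = \left(h^{2} + \frac{2 h^{2}}{4 + h}\right) + h = h + h^{2} + \frac{2 h^{2}}{4 + h}$)
$H{\left(-113 \right)} + R{\left(-154,\left(-7 - 1\right) \left(-1\right) \right)} = - \frac{113 \left(4 + \left(-113\right)^{2} + 7 \left(-113\right)\right)}{4 - 113} - 154 = - \frac{113 \left(4 + 12769 - 791\right)}{-109} - 154 = \left(-113\right) \left(- \frac{1}{109}\right) 11982 - 154 = \frac{1353966}{109} - 154 = \frac{1337180}{109}$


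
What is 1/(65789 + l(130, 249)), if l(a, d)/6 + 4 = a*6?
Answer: 1/70445 ≈ 1.4195e-5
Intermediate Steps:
l(a, d) = -24 + 36*a (l(a, d) = -24 + 6*(a*6) = -24 + 6*(6*a) = -24 + 36*a)
1/(65789 + l(130, 249)) = 1/(65789 + (-24 + 36*130)) = 1/(65789 + (-24 + 4680)) = 1/(65789 + 4656) = 1/70445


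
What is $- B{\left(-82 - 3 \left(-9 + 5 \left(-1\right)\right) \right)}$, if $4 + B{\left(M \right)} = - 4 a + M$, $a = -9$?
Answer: $8$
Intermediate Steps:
$B{\left(M \right)} = 32 + M$ ($B{\left(M \right)} = -4 + \left(\left(-4\right) \left(-9\right) + M\right) = -4 + \left(36 + M\right) = 32 + M$)
$- B{\left(-82 - 3 \left(-9 + 5 \left(-1\right)\right) \right)} = - (32 - \left(82 + 3 \left(-9 + 5 \left(-1\right)\right)\right)) = - (32 - \left(82 + 3 \left(-9 - 5\right)\right)) = - (32 - \left(82 + 3 \left(-14\right)\right)) = - (32 - 40) = \left(-1\right) \left(-8\right) = 8$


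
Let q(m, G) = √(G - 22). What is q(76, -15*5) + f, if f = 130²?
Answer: 16900 + I*√97 ≈ 16900.0 + 9.8489*I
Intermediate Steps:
q(m, G) = √(-22 + G)
f = 16900
q(76, -15*5) + f = √(-22 - 15*5) + 16900 = √(-22 - 75) + 16900 = √(-97) + 16900 = I*√97 + 16900 = 16900 + I*√97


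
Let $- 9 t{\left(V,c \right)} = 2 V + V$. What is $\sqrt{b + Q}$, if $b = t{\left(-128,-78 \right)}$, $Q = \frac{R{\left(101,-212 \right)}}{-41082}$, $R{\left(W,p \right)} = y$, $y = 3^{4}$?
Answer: $\frac{\sqrt{72006516582}}{41082} \approx 6.5318$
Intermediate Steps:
$y = 81$
$R{\left(W,p \right)} = 81$
$t{\left(V,c \right)} = - \frac{V}{3}$ ($t{\left(V,c \right)} = - \frac{2 V + V}{9} = - \frac{3 V}{9} = - \frac{V}{3}$)
$Q = - \frac{27}{13694}$ ($Q = \frac{81}{-41082} = 81 \left(- \frac{1}{41082}\right) = - \frac{27}{13694} \approx -0.0019717$)
$b = \frac{128}{3}$ ($b = \left(- \frac{1}{3}\right) \left(-128\right) = \frac{128}{3} \approx 42.667$)
$\sqrt{b + Q} = \sqrt{\frac{128}{3} - \frac{27}{13694}} = \sqrt{\frac{1752751}{41082}} = \frac{\sqrt{72006516582}}{41082}$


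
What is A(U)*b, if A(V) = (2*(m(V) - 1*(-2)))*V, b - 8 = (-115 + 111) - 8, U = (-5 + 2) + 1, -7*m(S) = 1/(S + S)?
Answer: 228/7 ≈ 32.571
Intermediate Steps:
m(S) = -1/(14*S) (m(S) = -1/(7*(S + S)) = -1/(2*S)/7 = -1/(14*S))
U = -2 (U = -3 + 1 = -2)
b = -4 (b = 8 + ((-115 + 111) - 8) = 8 + (-4 - 8) = 8 - 12 = -4)
A(V) = V*(4 - 1/(7*V)) (A(V) = (2*(-1/(14*V) - 1*(-2)))*V = (2*(-1/(14*V) + 2))*V = (2*(2 - 1/(14*V)))*V = (4 - 1/(7*V))*V = V*(4 - 1/(7*V)))
A(U)*b = (-1/7 + 4*(-2))*(-4) = (-1/7 - 8)*(-4) = -57/7*(-4) = 228/7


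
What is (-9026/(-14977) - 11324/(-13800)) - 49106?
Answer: -2537265399313/51670650 ≈ -49105.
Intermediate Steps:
(-9026/(-14977) - 11324/(-13800)) - 49106 = (-9026*(-1/14977) - 11324*(-1/13800)) - 49106 = (9026/14977 + 2831/3450) - 49106 = 73539587/51670650 - 49106 = -2537265399313/51670650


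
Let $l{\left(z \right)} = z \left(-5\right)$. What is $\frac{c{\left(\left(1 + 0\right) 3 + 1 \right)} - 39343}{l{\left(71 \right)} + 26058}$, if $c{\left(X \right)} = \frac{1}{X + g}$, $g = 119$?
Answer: $- \frac{4839188}{3161469} \approx -1.5307$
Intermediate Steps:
$c{\left(X \right)} = \frac{1}{119 + X}$ ($c{\left(X \right)} = \frac{1}{X + 119} = \frac{1}{119 + X}$)
$l{\left(z \right)} = - 5 z$
$\frac{c{\left(\left(1 + 0\right) 3 + 1 \right)} - 39343}{l{\left(71 \right)} + 26058} = \frac{\frac{1}{119 + \left(\left(1 + 0\right) 3 + 1\right)} - 39343}{\left(-5\right) 71 + 26058} = \frac{\frac{1}{119 + \left(1 \cdot 3 + 1\right)} - 39343}{-355 + 26058} = \frac{\frac{1}{119 + \left(3 + 1\right)} - 39343}{25703} = \left(\frac{1}{119 + 4} - 39343\right) \frac{1}{25703} = \left(\frac{1}{123} - 39343\right) \frac{1}{25703} = \left(- \frac{4839188}{123}\right) \frac{1}{25703} = - \frac{4839188}{3161469}$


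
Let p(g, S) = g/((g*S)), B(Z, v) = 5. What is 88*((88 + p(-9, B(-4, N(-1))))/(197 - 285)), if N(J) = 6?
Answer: -441/5 ≈ -88.200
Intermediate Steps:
p(g, S) = 1/S (p(g, S) = g/((S*g)) = g*(1/(S*g)) = 1/S)
88*((88 + p(-9, B(-4, N(-1))))/(197 - 285)) = 88*((88 + 1/5)/(197 - 285)) = 88*((88 + 1/5)/(-88)) = 88*((441/5)*(-1/88)) = 88*(-441/440) = -441/5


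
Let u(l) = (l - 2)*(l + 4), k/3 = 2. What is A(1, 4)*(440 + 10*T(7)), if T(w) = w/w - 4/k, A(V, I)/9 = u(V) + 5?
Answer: 0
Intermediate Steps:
k = 6 (k = 3*2 = 6)
u(l) = (-2 + l)*(4 + l)
A(V, I) = -27 + 9*V**2 + 18*V (A(V, I) = 9*((-8 + V**2 + 2*V) + 5) = 9*(-3 + V**2 + 2*V) = -27 + 9*V**2 + 18*V)
T(w) = 1/3 (T(w) = w/w - 4/6 = 1 - 4*1/6 = 1 - 2/3 = 1/3)
A(1, 4)*(440 + 10*T(7)) = (-27 + 9*1**2 + 18*1)*(440 + 10*(1/3)) = (-27 + 9*1 + 18)*(440 + 10/3) = (-27 + 9 + 18)*(1330/3) = 0*(1330/3) = 0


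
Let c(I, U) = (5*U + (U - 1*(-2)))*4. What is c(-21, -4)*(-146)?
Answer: 12848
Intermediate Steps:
c(I, U) = 8 + 24*U (c(I, U) = (5*U + (U + 2))*4 = (5*U + (2 + U))*4 = (2 + 6*U)*4 = 8 + 24*U)
c(-21, -4)*(-146) = (8 + 24*(-4))*(-146) = (8 - 96)*(-146) = -88*(-146) = 12848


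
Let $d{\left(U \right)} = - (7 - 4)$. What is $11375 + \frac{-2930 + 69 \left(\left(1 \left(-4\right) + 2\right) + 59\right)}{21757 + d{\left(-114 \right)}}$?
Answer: $\frac{247452753}{21754} \approx 11375.0$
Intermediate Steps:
$d{\left(U \right)} = -3$ ($d{\left(U \right)} = \left(-1\right) 3 = -3$)
$11375 + \frac{-2930 + 69 \left(\left(1 \left(-4\right) + 2\right) + 59\right)}{21757 + d{\left(-114 \right)}} = 11375 + \frac{-2930 + 69 \left(\left(1 \left(-4\right) + 2\right) + 59\right)}{21757 - 3} = 11375 + \frac{-2930 + 69 \left(\left(-4 + 2\right) + 59\right)}{21754} = 11375 + \left(-2930 + 69 \left(-2 + 59\right)\right) \frac{1}{21754} = 11375 + \left(-2930 + 69 \cdot 57\right) \frac{1}{21754} = 11375 + \left(-2930 + 3933\right) \frac{1}{21754} = 11375 + 1003 \cdot \frac{1}{21754} = 11375 + \frac{1003}{21754} = \frac{247452753}{21754}$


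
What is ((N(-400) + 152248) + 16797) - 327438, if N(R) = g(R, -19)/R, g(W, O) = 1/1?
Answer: -63357201/400 ≈ -1.5839e+5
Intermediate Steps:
g(W, O) = 1
N(R) = 1/R
((N(-400) + 152248) + 16797) - 327438 = ((1/(-400) + 152248) + 16797) - 327438 = ((-1/400 + 152248) + 16797) - 327438 = (60899199/400 + 16797) - 327438 = 67617999/400 - 327438 = -63357201/400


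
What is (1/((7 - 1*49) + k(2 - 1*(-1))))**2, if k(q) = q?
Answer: 1/1521 ≈ 0.00065746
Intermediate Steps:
(1/((7 - 1*49) + k(2 - 1*(-1))))**2 = (1/((7 - 1*49) + (2 - 1*(-1))))**2 = (1/((7 - 49) + (2 + 1)))**2 = (1/(-42 + 3))**2 = (1/(-39))**2 = (-1/39)**2 = 1/1521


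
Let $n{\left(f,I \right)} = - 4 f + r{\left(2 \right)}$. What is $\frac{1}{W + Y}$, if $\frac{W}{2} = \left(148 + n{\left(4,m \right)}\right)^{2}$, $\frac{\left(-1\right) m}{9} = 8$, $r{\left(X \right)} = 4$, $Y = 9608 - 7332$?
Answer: $\frac{1}{39268} \approx 2.5466 \cdot 10^{-5}$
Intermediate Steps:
$Y = 2276$
$m = -72$ ($m = \left(-9\right) 8 = -72$)
$n{\left(f,I \right)} = 4 - 4 f$ ($n{\left(f,I \right)} = - 4 f + 4 = 4 - 4 f$)
$W = 36992$ ($W = 2 \left(148 + \left(4 - 16\right)\right)^{2} = 2 \left(148 - 12\right)^{2} = 2 \cdot 136^{2} = 2 \cdot 18496 = 36992$)
$\frac{1}{W + Y} = \frac{1}{36992 + 2276} = \frac{1}{39268}$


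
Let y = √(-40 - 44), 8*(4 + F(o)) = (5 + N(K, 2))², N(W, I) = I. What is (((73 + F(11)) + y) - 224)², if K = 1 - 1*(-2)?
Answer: 1413105/64 - 1191*I*√21/2 ≈ 22080.0 - 2728.9*I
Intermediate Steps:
K = 3 (K = 1 + 2 = 3)
F(o) = 17/8 (F(o) = -4 + (5 + 2)²/8 = -4 + (⅛)*7² = -4 + (⅛)*49 = -4 + 49/8 = 17/8)
y = 2*I*√21 (y = √(-84) = 2*I*√21 ≈ 9.1651*I)
(((73 + F(11)) + y) - 224)² = (((73 + 17/8) + 2*I*√21) - 224)² = ((601/8 + 2*I*√21) - 224)² = (-1191/8 + 2*I*√21)²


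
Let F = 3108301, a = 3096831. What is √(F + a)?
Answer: 2*√1551283 ≈ 2491.0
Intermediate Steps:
√(F + a) = √(3108301 + 3096831) = √6205132 = 2*√1551283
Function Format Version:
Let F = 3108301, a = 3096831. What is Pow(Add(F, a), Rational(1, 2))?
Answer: Mul(2, Pow(1551283, Rational(1, 2))) ≈ 2491.0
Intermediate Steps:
Pow(Add(F, a), Rational(1, 2)) = Pow(Add(3108301, 3096831), Rational(1, 2)) = Pow(6205132, Rational(1, 2)) = Mul(2, Pow(1551283, Rational(1, 2)))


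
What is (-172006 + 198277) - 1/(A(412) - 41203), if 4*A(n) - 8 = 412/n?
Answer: 4329539617/164803 ≈ 26271.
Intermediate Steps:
A(n) = 2 + 103/n (A(n) = 2 + (412/n)/4 = 2 + 103/n)
(-172006 + 198277) - 1/(A(412) - 41203) = (-172006 + 198277) - 1/((2 + 103/412) - 41203) = 26271 - 1/((2 + 103*(1/412)) - 41203) = 26271 - 1/((2 + 1/4) - 41203) = 26271 - 1/(9/4 - 41203) = 26271 - 1/(-164803/4) = 26271 - 1*(-4/164803) = 26271 + 4/164803 = 4329539617/164803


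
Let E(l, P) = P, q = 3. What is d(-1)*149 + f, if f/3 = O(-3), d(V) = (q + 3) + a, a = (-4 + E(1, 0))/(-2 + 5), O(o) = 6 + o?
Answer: 2113/3 ≈ 704.33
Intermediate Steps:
a = -4/3 (a = (-4 + 0)/(-2 + 5) = -4/3 ≈ -1.3333)
d(V) = 14/3 (d(V) = (3 + 3) - 4/3 = 6 - 4/3 = 14/3)
f = 9 (f = 3*(6 - 3) = 3*3 = 9)
d(-1)*149 + f = (14/3)*149 + 9 = 2086/3 + 9 = 2113/3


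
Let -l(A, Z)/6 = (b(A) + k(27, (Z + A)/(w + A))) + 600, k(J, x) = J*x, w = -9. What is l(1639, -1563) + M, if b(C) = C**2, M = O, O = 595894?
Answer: -12653396236/815 ≈ -1.5526e+7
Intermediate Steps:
M = 595894
l(A, Z) = -3600 - 6*A**2 - 162*(A + Z)/(-9 + A) (l(A, Z) = -6*((A**2 + 27*((Z + A)/(-9 + A))) + 600) = -6*((A**2 + 27*((A + Z)/(-9 + A))) + 600) = -6*((A**2 + 27*(A + Z)/(-9 + A)) + 600) = -6*(600 + A**2 + 27*(A + Z)/(-9 + A)) = -3600 - 6*A**2 - 162*(A + Z)/(-9 + A))
l(1639, -1563) + M = 6*(-27*1639 - 27*(-1563) + (-600 - 1*1639**2)*(-9 + 1639))/(-9 + 1639) + 595894 = 6*(-44253 + 42201 + (-600 - 1*2686321)*1630)/1630 + 595894 = 6*(1/1630)*(-44253 + 42201 + (-600 - 2686321)*1630) + 595894 = 6*(1/1630)*(-44253 + 42201 - 2686921*1630) + 595894 = 6*(1/1630)*(-44253 + 42201 - 4379681230) + 595894 = 6*(1/1630)*(-4379683282) + 595894 = -13139049846/815 + 595894 = -12653396236/815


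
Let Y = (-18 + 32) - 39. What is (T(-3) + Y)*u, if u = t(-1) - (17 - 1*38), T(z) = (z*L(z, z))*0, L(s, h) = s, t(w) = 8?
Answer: -725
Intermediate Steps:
T(z) = 0 (T(z) = (z*z)*0 = z²*0 = 0)
Y = -25 (Y = 14 - 39 = -25)
u = 29 (u = 8 - (17 - 1*38) = 8 - (17 - 38) = 8 - 1*(-21) = 8 + 21 = 29)
(T(-3) + Y)*u = (0 - 25)*29 = -25*29 = -725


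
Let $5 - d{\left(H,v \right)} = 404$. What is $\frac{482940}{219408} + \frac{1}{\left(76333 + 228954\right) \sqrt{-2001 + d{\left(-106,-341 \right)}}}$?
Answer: $\frac{40245}{18284} - \frac{i \sqrt{6}}{36634440} \approx 2.2011 - 6.6863 \cdot 10^{-8} i$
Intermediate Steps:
$d{\left(H,v \right)} = -399$ ($d{\left(H,v \right)} = 5 - 404 = -399$)
$\frac{482940}{219408} + \frac{1}{\left(76333 + 228954\right) \sqrt{-2001 + d{\left(-106,-341 \right)}}} = \frac{482940}{219408} + \frac{1}{\left(76333 + 228954\right) \sqrt{-2001 - 399}} = 482940 \cdot \frac{1}{219408} + \frac{1}{305287 \sqrt{-2400}} = \frac{40245}{18284} + \frac{1}{305287 \cdot 20 i \sqrt{6}} = \frac{40245}{18284} + \frac{\left(- \frac{1}{120}\right) i \sqrt{6}}{305287} = \frac{40245}{18284} - \frac{i \sqrt{6}}{36634440}$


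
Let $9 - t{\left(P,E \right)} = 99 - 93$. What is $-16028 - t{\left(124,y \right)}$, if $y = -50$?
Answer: $-16031$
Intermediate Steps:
$t{\left(P,E \right)} = 3$ ($t{\left(P,E \right)} = 9 - \left(99 - 93\right) = 9 - 6 = 3$)
$-16028 - t{\left(124,y \right)} = -16028 - 3 = -16031$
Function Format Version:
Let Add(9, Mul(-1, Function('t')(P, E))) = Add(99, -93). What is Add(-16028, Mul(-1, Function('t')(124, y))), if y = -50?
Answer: -16031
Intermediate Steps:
Function('t')(P, E) = 3 (Function('t')(P, E) = Add(9, Mul(-1, Add(99, -93))) = Add(9, Mul(-1, 6)) = Add(9, -6) = 3)
Add(-16028, Mul(-1, Function('t')(124, y))) = Add(-16028, Mul(-1, 3)) = Add(-16028, -3) = -16031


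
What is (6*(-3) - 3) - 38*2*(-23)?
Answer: 1727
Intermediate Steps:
(6*(-3) - 3) - 38*2*(-23) = (-18 - 3) - 76*(-23) = -21 + 1748 = 1727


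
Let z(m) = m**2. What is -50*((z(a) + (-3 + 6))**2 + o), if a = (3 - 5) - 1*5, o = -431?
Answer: -113650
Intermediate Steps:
a = -7 (a = -2 - 5 = -7)
-50*((z(a) + (-3 + 6))**2 + o) = -50*(((-7)**2 + (-3 + 6))**2 - 431) = -50*((49 + 3)**2 - 431) = -50*(52**2 - 431) = -50*(2704 - 431) = -50*2273 = -113650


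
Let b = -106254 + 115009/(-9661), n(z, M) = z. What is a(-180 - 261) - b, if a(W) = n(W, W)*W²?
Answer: -827559860078/9661 ≈ -8.5660e+7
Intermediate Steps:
b = -1026634903/9661 (b = -106254 + 115009*(-1/9661) = -106254 - 115009/9661 = -1026634903/9661 ≈ -1.0627e+5)
a(W) = W³ (a(W) = W*W² = W³)
a(-180 - 261) - b = (-180 - 261)³ - 1*(-1026634903/9661) = (-441)³ + 1026634903/9661 = -85766121 + 1026634903/9661 = -827559860078/9661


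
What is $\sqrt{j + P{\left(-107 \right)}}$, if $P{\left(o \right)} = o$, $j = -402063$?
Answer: $i \sqrt{402170} \approx 634.17 i$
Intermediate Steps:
$\sqrt{j + P{\left(-107 \right)}} = \sqrt{-402063 - 107} = \sqrt{-402170} = i \sqrt{402170}$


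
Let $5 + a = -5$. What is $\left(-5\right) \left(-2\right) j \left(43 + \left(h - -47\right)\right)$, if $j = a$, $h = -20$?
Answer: $-7000$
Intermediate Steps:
$a = -10$ ($a = -5 - 5 = -10$)
$j = -10$
$\left(-5\right) \left(-2\right) j \left(43 + \left(h - -47\right)\right) = \left(-5\right) \left(-2\right) \left(-10\right) \left(43 - -27\right) = 10 \left(-10\right) \left(43 + \left(-20 + 47\right)\right) = - 100 \left(43 + 27\right) = \left(-100\right) 70 = -7000$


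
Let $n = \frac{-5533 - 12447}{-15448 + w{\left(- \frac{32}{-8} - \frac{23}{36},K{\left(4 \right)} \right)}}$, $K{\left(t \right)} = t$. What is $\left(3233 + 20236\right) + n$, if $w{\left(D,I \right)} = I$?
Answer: $\frac{90618304}{3861} \approx 23470.0$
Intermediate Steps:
$n = \frac{4495}{3861}$ ($n = \frac{-5533 - 12447}{-15448 + 4} = - \frac{17980}{-15444} = \left(-17980\right) \left(- \frac{1}{15444}\right) = \frac{4495}{3861} \approx 1.1642$)
$\left(3233 + 20236\right) + n = \left(3233 + 20236\right) + \frac{4495}{3861} = 23469 + \frac{4495}{3861} = \frac{90618304}{3861}$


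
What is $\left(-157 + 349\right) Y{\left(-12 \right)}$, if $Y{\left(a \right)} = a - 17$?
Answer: $-5568$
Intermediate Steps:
$Y{\left(a \right)} = -17 + a$
$\left(-157 + 349\right) Y{\left(-12 \right)} = \left(-157 + 349\right) \left(-17 - 12\right) = 192 \left(-29\right) = -5568$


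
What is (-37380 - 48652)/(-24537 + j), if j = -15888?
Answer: 86032/40425 ≈ 2.1282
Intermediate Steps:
(-37380 - 48652)/(-24537 + j) = (-37380 - 48652)/(-24537 - 15888) = -86032/(-40425) = -86032*(-1/40425) = 86032/40425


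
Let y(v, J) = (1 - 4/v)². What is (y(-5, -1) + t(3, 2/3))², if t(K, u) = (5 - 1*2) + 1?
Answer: 32761/625 ≈ 52.418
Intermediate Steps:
t(K, u) = 4 (t(K, u) = (5 - 2) + 1 = 3 + 1 = 4)
(y(-5, -1) + t(3, 2/3))² = ((-4 - 5)²/(-5)² + 4)² = ((1/25)*(-9)² + 4)² = ((1/25)*81 + 4)² = (81/25 + 4)² = (181/25)² = 32761/625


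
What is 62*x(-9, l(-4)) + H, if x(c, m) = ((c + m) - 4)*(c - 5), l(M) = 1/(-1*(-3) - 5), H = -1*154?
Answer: 11564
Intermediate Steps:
H = -154
l(M) = -½ (l(M) = 1/(3 - 5) = 1/(-2) = -½)
x(c, m) = (-5 + c)*(-4 + c + m) (x(c, m) = (-4 + c + m)*(-5 + c) = (-5 + c)*(-4 + c + m))
62*x(-9, l(-4)) + H = 62*(20 + (-9)² - 9*(-9) - 5*(-½) - 9*(-½)) - 154 = 62*(20 + 81 + 81 + 5/2 + 9/2) - 154 = 62*189 - 154 = 11718 - 154 = 11564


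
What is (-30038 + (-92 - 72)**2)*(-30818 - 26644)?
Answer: 180545604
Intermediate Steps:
(-30038 + (-92 - 72)**2)*(-30818 - 26644) = (-30038 + (-164)**2)*(-57462) = (-30038 + 26896)*(-57462) = -3142*(-57462) = 180545604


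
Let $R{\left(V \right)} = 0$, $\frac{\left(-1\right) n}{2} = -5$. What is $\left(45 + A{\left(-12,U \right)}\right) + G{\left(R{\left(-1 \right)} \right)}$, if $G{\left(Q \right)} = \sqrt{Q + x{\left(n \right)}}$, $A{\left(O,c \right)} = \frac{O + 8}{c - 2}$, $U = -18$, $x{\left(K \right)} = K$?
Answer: $\frac{226}{5} + \sqrt{10} \approx 48.362$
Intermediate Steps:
$n = 10$ ($n = \left(-2\right) \left(-5\right) = 10$)
$A{\left(O,c \right)} = \frac{8 + O}{-2 + c}$
$G{\left(Q \right)} = \sqrt{10 + Q}$ ($G{\left(Q \right)} = \sqrt{Q + 10} = \sqrt{10 + Q}$)
$\left(45 + A{\left(-12,U \right)}\right) + G{\left(R{\left(-1 \right)} \right)} = \left(45 + \frac{8 - 12}{-2 - 18}\right) + \sqrt{10 + 0} = \left(45 + \frac{1}{-20} \left(-4\right)\right) + \sqrt{10} = \left(45 - - \frac{1}{5}\right) + \sqrt{10} = \left(45 + \frac{1}{5}\right) + \sqrt{10} = \frac{226}{5} + \sqrt{10}$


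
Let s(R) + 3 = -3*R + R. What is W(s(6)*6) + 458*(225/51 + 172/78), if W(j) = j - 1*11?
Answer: 1942283/663 ≈ 2929.5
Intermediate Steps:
s(R) = -3 - 2*R (s(R) = -3 + (-3*R + R) = -3 - 2*R)
W(j) = -11 + j (W(j) = j - 11 = -11 + j)
W(s(6)*6) + 458*(225/51 + 172/78) = (-11 + (-3 - 2*6)*6) + 458*(225/51 + 172/78) = (-11 + (-3 - 12)*6) + 458*(225*(1/51) + 172*(1/78)) = (-11 - 15*6) + 458*(75/17 + 86/39) = (-11 - 90) + 458*(4387/663) = -101 + 2009246/663 = 1942283/663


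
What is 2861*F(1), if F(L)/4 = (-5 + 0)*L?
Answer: -57220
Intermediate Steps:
F(L) = -20*L (F(L) = 4*((-5 + 0)*L) = 4*(-5*L) = -20*L)
2861*F(1) = 2861*(-20*1) = 2861*(-20) = -57220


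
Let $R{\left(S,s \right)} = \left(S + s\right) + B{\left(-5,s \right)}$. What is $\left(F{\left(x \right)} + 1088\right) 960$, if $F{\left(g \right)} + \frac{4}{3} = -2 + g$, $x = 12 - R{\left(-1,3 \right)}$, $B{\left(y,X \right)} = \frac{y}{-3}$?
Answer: $1049280$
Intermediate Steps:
$B{\left(y,X \right)} = - \frac{y}{3}$ ($B{\left(y,X \right)} = y \left(- \frac{1}{3}\right) = - \frac{y}{3}$)
$R{\left(S,s \right)} = \frac{5}{3} + S + s$ ($R{\left(S,s \right)} = \left(S + s\right) - - \frac{5}{3} = \left(S + s\right) + \frac{5}{3} = \frac{5}{3} + S + s$)
$x = \frac{25}{3}$ ($x = 12 - \left(\frac{5}{3} - 1 + 3\right) = 12 - \frac{11}{3} = \frac{25}{3} \approx 8.3333$)
$F{\left(g \right)} = - \frac{10}{3} + g$ ($F{\left(g \right)} = - \frac{4}{3} + \left(-2 + g\right) = - \frac{10}{3} + g$)
$\left(F{\left(x \right)} + 1088\right) 960 = \left(\left(- \frac{10}{3} + \frac{25}{3}\right) + 1088\right) 960 = \left(5 + 1088\right) 960 = 1093 \cdot 960 = 1049280$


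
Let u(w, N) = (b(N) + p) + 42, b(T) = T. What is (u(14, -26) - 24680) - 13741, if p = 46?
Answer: -38359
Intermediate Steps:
u(w, N) = 88 + N (u(w, N) = (N + 46) + 42 = (46 + N) + 42 = 88 + N)
(u(14, -26) - 24680) - 13741 = ((88 - 26) - 24680) - 13741 = (62 - 24680) - 13741 = -24618 - 13741 = -38359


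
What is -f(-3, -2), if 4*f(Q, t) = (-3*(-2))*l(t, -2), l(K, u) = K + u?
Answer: 6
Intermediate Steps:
f(Q, t) = -3 + 3*t/2 (f(Q, t) = ((-3*(-2))*(t - 2))/4 = (6*(-2 + t))/4 = (-12 + 6*t)/4 = -3 + 3*t/2)
-f(-3, -2) = -(-3 + (3/2)*(-2)) = -(-3 - 3) = -1*(-6) = 6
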